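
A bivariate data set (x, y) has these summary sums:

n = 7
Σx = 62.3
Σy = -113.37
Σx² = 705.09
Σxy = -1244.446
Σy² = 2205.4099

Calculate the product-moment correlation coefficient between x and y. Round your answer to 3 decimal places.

-0.998

Sxx = Σx² − (Σx)²/n = 705.09 − 554.47 = 150.62
Sxy = Σxy − (Σx)(Σy)/n = -1244.446 − (-1008.993) = -235.453
Syy = Σy² − (Σy)²/n = 2205.4099 − 1836.108129 = 369.301771
r = Sxy/√(Sxx·Syy) = -235.453/√(55624.232813) = -235.453/235.847902 = -0.998326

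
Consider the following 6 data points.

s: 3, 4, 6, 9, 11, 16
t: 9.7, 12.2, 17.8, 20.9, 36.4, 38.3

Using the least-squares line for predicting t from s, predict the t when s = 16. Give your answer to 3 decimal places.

n = 6, Σx = 49, Σy = 135.3, Σxy = 1386, Σx² = 519
Sxx = Σx² − (Σx)²/n = 519 − 400.166667 = 118.833333
Sxy = Σxy − (Σx)(Σy)/n = 1386 − 1104.95 = 281.05
b = Sxy/Sxx = 281.05/118.833333 = 2.365077
a = ȳ − b·x̄ = 22.55 − 2.365077·8.166667 = 3.235203
ŷ(16) = a + b·16 = 3.235203 + 2.365077·16 = 41.076438

41.076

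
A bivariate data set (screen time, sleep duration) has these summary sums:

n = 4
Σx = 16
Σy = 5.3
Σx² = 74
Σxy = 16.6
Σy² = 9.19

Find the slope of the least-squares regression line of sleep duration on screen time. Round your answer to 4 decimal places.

-0.4600

Sxx = Σx² − (Σx)²/n = 74 − 64 = 10
Sxy = Σxy − (Σx)(Σy)/n = 16.6 − 21.2 = -4.6
b = Sxy/Sxx = -4.6/10 = -0.46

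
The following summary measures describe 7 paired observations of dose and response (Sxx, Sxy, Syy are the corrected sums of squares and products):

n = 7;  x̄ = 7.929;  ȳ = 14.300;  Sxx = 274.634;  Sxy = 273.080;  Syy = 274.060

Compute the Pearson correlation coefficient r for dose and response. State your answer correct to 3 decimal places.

0.995

r = Sxy/√(Sxx·Syy) = 273.08/√(75266.19404) = 273.08/274.346850 = 0.995382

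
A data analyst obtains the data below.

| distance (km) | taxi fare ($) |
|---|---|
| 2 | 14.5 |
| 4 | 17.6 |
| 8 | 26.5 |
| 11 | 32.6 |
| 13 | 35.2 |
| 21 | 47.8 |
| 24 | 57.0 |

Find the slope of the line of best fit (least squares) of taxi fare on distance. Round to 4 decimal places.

1.8631

n = 7, Σx = 83, Σy = 231.2, Σxy = 3499.4, Σx² = 1391
Sxx = Σx² − (Σx)²/n = 1391 − 984.142857 = 406.857143
Sxy = Σxy − (Σx)(Σy)/n = 3499.4 − 2741.371429 = 758.028571
b = Sxy/Sxx = 758.028571/406.857143 = 1.863132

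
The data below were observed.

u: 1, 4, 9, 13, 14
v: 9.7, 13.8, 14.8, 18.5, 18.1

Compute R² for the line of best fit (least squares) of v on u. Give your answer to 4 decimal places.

n = 5, Σx = 41, Σy = 74.9, Σxy = 692, Σx² = 463, Σy² = 1173.43
Sxx = Σx² − (Σx)²/n = 463 − 336.2 = 126.8
Sxy = Σxy − (Σx)(Σy)/n = 692 − 614.18 = 77.82
Syy = Σy² − (Σy)²/n = 1173.43 − 1122.002 = 51.428
R² = Sxy²/(Sxx·Syy) = (77.82)²/(126.8·51.428) = 0.928675

0.9287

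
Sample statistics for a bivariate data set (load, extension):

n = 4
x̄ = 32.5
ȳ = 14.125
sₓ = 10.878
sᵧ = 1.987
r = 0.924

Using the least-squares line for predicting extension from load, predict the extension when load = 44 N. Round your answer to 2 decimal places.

b = r · sᵧ/sₓ = 0.924 · 1.987/10.878 = 0.168780
a = ȳ − b·x̄ = 14.125 − 0.168780·32.5 = 8.639653
ŷ(44) = a + b·44 = 8.639653 + 0.168780·44 = 16.065969

16.07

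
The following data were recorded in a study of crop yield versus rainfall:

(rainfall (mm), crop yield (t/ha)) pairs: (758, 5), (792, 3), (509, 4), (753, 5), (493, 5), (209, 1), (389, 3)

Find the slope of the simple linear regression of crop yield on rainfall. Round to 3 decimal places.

0.005

n = 7, Σx = 3903, Σy = 26, Σxy = 15808, Σx² = 2465969
Sxx = Σx² − (Σx)²/n = 2465969 − 2176201.285714 = 289767.714286
Sxy = Σxy − (Σx)(Σy)/n = 15808 − 14496.857143 = 1311.142857
b = Sxy/Sxx = 1311.142857/289767.714286 = 0.004525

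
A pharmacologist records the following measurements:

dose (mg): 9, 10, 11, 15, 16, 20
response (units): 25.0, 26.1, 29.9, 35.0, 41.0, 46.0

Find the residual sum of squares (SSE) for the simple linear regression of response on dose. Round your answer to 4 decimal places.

10.3085

n = 6, Σx = 81, Σy = 203, Σxy = 2915.9, Σx² = 1183, Σy² = 7222.22
Sxx = Σx² − (Σx)²/n = 1183 − 1093.5 = 89.5
Sxy = Σxy − (Σx)(Σy)/n = 2915.9 − 2740.5 = 175.4
Syy = Σy² − (Σy)²/n = 7222.22 − 6868.166667 = 354.053333
b = Sxy/Sxx = 175.4/89.5 = 1.959777
SSE = Syy − b·Sxy = 354.053333 − 1.959777·175.4 = 10.308529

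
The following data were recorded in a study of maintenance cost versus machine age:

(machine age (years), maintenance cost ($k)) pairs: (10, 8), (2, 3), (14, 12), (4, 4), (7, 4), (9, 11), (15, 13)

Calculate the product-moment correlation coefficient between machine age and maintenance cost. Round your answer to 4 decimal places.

n = 7, Σx = 61, Σy = 55, Σxy = 592, Σx² = 671, Σy² = 539
Sxx = Σx² − (Σx)²/n = 671 − 531.571429 = 139.428571
Sxy = Σxy − (Σx)(Σy)/n = 592 − 479.285714 = 112.714286
Syy = Σy² − (Σy)²/n = 539 − 432.142857 = 106.857143
r = Sxy/√(Sxx·Syy) = 112.714286/√(14898.938776) = 112.714286/122.061209 = 0.923424

0.9234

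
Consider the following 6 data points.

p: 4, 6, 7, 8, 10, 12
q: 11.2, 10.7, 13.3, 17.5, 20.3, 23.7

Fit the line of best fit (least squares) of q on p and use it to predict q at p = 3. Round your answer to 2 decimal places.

7.59

n = 6, Σx = 47, Σy = 96.7, Σxy = 829.5, Σx² = 409
Sxx = Σx² − (Σx)²/n = 409 − 368.166667 = 40.833333
Sxy = Σxy − (Σx)(Σy)/n = 829.5 − 757.483333 = 72.016667
b = Sxy/Sxx = 72.016667/40.833333 = 1.763673
a = ȳ − b·x̄ = 16.116667 − 1.763673·7.833333 = 2.301224
ŷ(3) = a + b·3 = 2.301224 + 1.763673·3 = 7.592245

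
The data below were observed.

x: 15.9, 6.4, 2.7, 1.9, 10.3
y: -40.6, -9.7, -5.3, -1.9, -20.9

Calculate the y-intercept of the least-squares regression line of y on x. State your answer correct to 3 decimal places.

n = 5, Σx = 37.2, Σy = -78.4, Σxy = -940.81, Σx² = 410.76
Sxx = Σx² − (Σx)²/n = 410.76 − 276.768 = 133.992
Sxy = Σxy − (Σx)(Σy)/n = -940.81 − (-583.296) = -357.514
b = Sxy/Sxx = -357.514/133.992 = -2.668174
a = ȳ − b·x̄ = -15.68 − (-2.668174)·7.44 = 4.171216

4.171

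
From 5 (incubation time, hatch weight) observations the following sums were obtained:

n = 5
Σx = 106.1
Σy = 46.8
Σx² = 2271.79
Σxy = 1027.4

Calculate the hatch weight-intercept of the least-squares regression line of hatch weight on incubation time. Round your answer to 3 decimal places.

-26.414

Sxx = Σx² − (Σx)²/n = 2271.79 − 2251.442 = 20.348
Sxy = Σxy − (Σx)(Σy)/n = 1027.4 − 993.096 = 34.304
b = Sxy/Sxx = 34.304/20.348 = 1.685866
a = ȳ − b·x̄ = 9.36 − 1.685866·21.22 = -26.414075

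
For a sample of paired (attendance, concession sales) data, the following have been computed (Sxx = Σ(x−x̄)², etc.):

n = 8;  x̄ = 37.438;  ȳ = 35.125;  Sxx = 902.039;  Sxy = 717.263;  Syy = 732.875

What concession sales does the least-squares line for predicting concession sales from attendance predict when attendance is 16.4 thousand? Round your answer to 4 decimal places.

18.3965

b = Sxy/Sxx = 717.263/902.039 = 0.795157
a = ȳ − b·x̄ = 35.125 − 0.795157·37.438 = 5.355897
ŷ(16.4) = a + b·16.4 = 5.355897 + 0.795157·16.4 = 18.396478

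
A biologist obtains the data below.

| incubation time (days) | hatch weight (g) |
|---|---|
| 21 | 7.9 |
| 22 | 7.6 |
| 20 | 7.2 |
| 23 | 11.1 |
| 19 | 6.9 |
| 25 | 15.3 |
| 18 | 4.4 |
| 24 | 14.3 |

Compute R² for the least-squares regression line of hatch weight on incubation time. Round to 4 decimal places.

n = 8, Σx = 172, Σy = 74.7, Σxy = 1668.4, Σx² = 3740, Σy² = 800.77
Sxx = Σx² − (Σx)²/n = 3740 − 3698 = 42
Sxy = Σxy − (Σx)(Σy)/n = 1668.4 − 1606.05 = 62.35
Syy = Σy² − (Σy)²/n = 800.77 − 697.51125 = 103.25875
R² = Sxy²/(Sxx·Syy) = (62.35)²/(42·103.25875) = 0.896390

0.8964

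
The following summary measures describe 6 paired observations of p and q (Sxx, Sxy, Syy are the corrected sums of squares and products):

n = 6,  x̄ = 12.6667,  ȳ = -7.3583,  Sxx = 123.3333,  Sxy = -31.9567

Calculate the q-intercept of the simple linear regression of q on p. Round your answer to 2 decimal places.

-4.08

b = Sxy/Sxx = -31.9567/123.3333 = -0.259108
a = ȳ − b·x̄ = -7.3583 − (-0.259108)·12.6667 = -4.076251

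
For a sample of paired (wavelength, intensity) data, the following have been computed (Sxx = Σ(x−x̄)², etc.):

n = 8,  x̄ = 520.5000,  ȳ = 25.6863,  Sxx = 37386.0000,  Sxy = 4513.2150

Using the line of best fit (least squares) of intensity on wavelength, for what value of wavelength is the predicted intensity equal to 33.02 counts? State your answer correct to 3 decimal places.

581.250

b = Sxy/Sxx = 4513.215/37386 = 0.120719
a = ȳ − b·x̄ = 25.6863 − 0.120719·520.5 = -37.148141
Set a + b·x = 33.02: x = (33.02 − (-37.148141)) / 0.120719 = 581.249977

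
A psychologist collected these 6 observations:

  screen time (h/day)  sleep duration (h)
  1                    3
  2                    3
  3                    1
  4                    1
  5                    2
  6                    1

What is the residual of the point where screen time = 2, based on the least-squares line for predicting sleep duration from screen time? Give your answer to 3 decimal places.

n = 6, Σx = 21, Σy = 11, Σxy = 32, Σx² = 91
Sxx = Σx² − (Σx)²/n = 91 − 73.5 = 17.5
Sxy = Σxy − (Σx)(Σy)/n = 32 − 38.5 = -6.5
b = Sxy/Sxx = -6.5/17.5 = -0.371429
a = ȳ − b·x̄ = 1.833333 − (-0.371429)·3.5 = 3.133333
ŷ(2) = 3.133333 + (-0.371429)·2 = 2.390476
residual = y − ŷ = 3 − 2.390476 = 0.609524

0.610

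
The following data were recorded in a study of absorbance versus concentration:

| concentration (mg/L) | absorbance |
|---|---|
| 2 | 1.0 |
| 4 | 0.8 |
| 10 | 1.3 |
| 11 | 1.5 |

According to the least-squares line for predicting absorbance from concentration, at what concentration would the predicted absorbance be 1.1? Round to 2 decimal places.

5.95

n = 4, Σx = 27, Σy = 4.6, Σxy = 34.7, Σx² = 241
Sxx = Σx² − (Σx)²/n = 241 − 182.25 = 58.75
Sxy = Σxy − (Σx)(Σy)/n = 34.7 − 31.05 = 3.65
b = Sxy/Sxx = 3.65/58.75 = 0.062128
a = ȳ − b·x̄ = 1.15 − 0.062128·6.75 = 0.730638
Set a + b·x = 1.1: x = (1.1 − 0.730638) / 0.062128 = 5.945205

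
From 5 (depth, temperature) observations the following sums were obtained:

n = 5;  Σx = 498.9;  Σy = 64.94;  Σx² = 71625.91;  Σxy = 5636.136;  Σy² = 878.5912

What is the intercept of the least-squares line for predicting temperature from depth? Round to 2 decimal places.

Sxx = Σx² − (Σx)²/n = 71625.91 − 49780.242 = 21845.668
Sxy = Σxy − (Σx)(Σy)/n = 5636.136 − 6479.7132 = -843.5772
b = Sxy/Sxx = -843.5772/21845.668 = -0.038615
a = ȳ − b·x̄ = 12.988 − (-0.038615)·99.78 = 16.841035

16.84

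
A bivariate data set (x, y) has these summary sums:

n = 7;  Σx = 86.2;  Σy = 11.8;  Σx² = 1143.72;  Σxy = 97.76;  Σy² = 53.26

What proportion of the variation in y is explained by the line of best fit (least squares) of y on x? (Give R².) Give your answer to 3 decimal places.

0.824

Sxx = Σx² − (Σx)²/n = 1143.72 − 1061.491429 = 82.228571
Sxy = Σxy − (Σx)(Σy)/n = 97.76 − 145.308571 = -47.548571
Syy = Σy² − (Σy)²/n = 53.26 − 19.891429 = 33.368571
R² = Sxy²/(Sxx·Syy) = (-47.548571)²/(82.228571·33.368571) = 0.823976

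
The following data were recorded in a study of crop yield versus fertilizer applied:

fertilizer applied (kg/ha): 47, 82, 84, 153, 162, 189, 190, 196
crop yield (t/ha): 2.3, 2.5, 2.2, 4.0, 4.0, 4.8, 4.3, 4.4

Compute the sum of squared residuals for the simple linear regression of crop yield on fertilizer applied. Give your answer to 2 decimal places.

0.50

n = 8, Σx = 1103, Σy = 28.5, Σxy = 4344.5, Σx² = 175879, Σy² = 109.27
Sxx = Σx² − (Σx)²/n = 175879 − 152076.125 = 23802.875
Sxy = Σxy − (Σx)(Σy)/n = 4344.5 − 3929.4375 = 415.0625
Syy = Σy² − (Σy)²/n = 109.27 − 101.53125 = 7.73875
b = Sxy/Sxx = 415.0625/23802.875 = 0.017437
SSE = Syy − b·Sxy = 7.73875 − 0.017437·415.0625 = 0.501100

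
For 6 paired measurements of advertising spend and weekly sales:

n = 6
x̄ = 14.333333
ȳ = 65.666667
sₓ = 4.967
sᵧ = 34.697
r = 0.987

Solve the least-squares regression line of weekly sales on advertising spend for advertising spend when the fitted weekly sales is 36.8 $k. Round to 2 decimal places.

10.15

b = r · sᵧ/sₓ = 0.987 · 34.697/4.967 = 6.894693
a = ȳ − b·x̄ = 65.666667 − 6.894693·14.333333 = -33.157260
Set a + b·x = 36.8: x = (36.8 − (-33.157260)) / 6.894693 = 10.146538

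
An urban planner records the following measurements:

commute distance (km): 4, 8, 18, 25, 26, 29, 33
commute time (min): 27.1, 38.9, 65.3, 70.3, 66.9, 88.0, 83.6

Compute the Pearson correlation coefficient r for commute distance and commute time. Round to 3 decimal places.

n = 7, Σx = 143, Σy = 440.1, Σxy = 10402.7, Σx² = 3635, Σy² = 30662.37
Sxx = Σx² − (Σx)²/n = 3635 − 2921.285714 = 713.714286
Sxy = Σxy − (Σx)(Σy)/n = 10402.7 − 8990.614286 = 1412.085714
Syy = Σy² − (Σy)²/n = 30662.37 − 27669.715714 = 2992.654286
r = Sxy/√(Sxx·Syy) = 1412.085714/√(2135900.115918) = 1412.085714/1461.471900 = 0.966208

0.966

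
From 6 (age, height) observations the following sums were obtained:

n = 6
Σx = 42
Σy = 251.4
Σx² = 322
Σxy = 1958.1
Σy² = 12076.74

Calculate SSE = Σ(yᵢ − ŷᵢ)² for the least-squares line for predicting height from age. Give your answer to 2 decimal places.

138.69

Sxx = Σx² − (Σx)²/n = 322 − 294 = 28
Sxy = Σxy − (Σx)(Σy)/n = 1958.1 − 1759.8 = 198.3
Syy = Σy² − (Σy)²/n = 12076.74 − 10533.66 = 1543.08
b = Sxy/Sxx = 198.3/28 = 7.082143
SSE = Syy − b·Sxy = 1543.08 − 7.082143·198.3 = 138.691071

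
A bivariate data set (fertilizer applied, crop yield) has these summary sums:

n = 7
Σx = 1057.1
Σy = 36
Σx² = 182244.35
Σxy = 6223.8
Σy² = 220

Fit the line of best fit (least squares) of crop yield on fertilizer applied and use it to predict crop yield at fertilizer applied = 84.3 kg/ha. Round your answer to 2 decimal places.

2.82

Sxx = Σx² − (Σx)²/n = 182244.35 − 159637.201429 = 22607.148571
Sxy = Σxy − (Σx)(Σy)/n = 6223.8 − 5436.514286 = 787.285714
b = Sxy/Sxx = 787.285714/22607.148571 = 0.034825
a = ȳ − b·x̄ = 5.142857 − 0.034825·151.014286 = -0.116160
ŷ(84.3) = a + b·84.3 = -0.116160 + 0.034825·84.3 = 2.819556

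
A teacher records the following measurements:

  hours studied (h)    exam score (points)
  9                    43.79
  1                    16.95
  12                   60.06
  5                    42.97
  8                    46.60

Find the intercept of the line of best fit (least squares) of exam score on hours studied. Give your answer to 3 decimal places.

n = 5, Σx = 35, Σy = 210.37, Σxy = 1719.43, Σx² = 315
Sxx = Σx² − (Σx)²/n = 315 − 245 = 70
Sxy = Σxy − (Σx)(Σy)/n = 1719.43 − 1472.59 = 246.84
b = Sxy/Sxx = 246.84/70 = 3.526286
a = ȳ − b·x̄ = 42.074 − 3.526286·7 = 17.39

17.390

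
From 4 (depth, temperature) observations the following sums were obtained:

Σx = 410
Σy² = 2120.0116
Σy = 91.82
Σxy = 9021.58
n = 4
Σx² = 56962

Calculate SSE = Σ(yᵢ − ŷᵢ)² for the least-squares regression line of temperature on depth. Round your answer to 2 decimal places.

Sxx = Σx² − (Σx)²/n = 56962 − 42025 = 14937
Sxy = Σxy − (Σx)(Σy)/n = 9021.58 − 9411.55 = -389.97
Syy = Σy² − (Σy)²/n = 2120.0116 − 2107.7281 = 12.2835
b = Sxy/Sxx = -389.97/14937 = -0.026108
SSE = Syy − b·Sxy = 12.2835 − (-0.026108)·(-389.97) = 2.102299

2.10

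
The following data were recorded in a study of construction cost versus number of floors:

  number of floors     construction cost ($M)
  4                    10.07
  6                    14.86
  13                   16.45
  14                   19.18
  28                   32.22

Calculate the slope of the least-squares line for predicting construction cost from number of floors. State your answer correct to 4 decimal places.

n = 5, Σx = 65, Σy = 92.78, Σxy = 1513.97, Σx² = 1201
Sxx = Σx² − (Σx)²/n = 1201 − 845 = 356
Sxy = Σxy − (Σx)(Σy)/n = 1513.97 − 1206.14 = 307.83
b = Sxy/Sxx = 307.83/356 = 0.864691

0.8647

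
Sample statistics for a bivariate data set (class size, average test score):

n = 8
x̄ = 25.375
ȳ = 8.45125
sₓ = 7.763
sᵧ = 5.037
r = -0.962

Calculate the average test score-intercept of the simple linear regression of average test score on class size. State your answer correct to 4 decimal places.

b = r · sᵧ/sₓ = -0.962 · 5.037/7.763 = -0.624191
a = ȳ − b·x̄ = 8.45125 − (-0.624191)·25.375 = 24.290094

24.2901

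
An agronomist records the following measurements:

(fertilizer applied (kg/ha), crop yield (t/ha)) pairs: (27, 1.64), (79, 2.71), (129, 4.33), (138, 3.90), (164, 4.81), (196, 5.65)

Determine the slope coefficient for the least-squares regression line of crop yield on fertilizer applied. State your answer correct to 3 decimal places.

0.024

n = 6, Σx = 733, Σy = 23.04, Σxy = 3251.38, Σx² = 107967
Sxx = Σx² − (Σx)²/n = 107967 − 89548.166667 = 18418.833333
Sxy = Σxy − (Σx)(Σy)/n = 3251.38 − 2814.72 = 436.66
b = Sxy/Sxx = 436.66/18418.833333 = 0.023707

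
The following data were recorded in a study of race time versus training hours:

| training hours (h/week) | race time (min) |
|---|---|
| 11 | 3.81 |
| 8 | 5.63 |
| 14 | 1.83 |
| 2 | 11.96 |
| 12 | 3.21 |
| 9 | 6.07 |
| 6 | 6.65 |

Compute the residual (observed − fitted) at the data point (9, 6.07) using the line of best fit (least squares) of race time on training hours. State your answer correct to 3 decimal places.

n = 7, Σx = 62, Σy = 39.16, Σxy = 269.54, Σx² = 646
Sxx = Σx² − (Σx)²/n = 646 − 549.142857 = 96.857143
Sxy = Σxy − (Σx)(Σy)/n = 269.54 − 346.845714 = -77.305714
b = Sxy/Sxx = -77.305714/96.857143 = -0.798142
a = ȳ − b·x̄ = 5.594286 − (-0.798142)·8.857143 = 12.663540
ŷ(9) = 12.663540 + (-0.798142)·9 = 5.480265
residual = y − ŷ = 6.07 − 5.480265 = 0.589735

0.590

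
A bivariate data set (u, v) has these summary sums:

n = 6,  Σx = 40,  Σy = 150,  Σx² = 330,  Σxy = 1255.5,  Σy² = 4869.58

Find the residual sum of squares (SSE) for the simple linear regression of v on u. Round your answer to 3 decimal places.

88.839

Sxx = Σx² − (Σx)²/n = 330 − 266.666667 = 63.333333
Sxy = Σxy − (Σx)(Σy)/n = 1255.5 − 1000 = 255.5
Syy = Σy² − (Σy)²/n = 4869.58 − 3750 = 1119.58
b = Sxy/Sxx = 255.5/63.333333 = 4.034211
SSE = Syy − b·Sxy = 1119.58 − 4.034211·255.5 = 88.839211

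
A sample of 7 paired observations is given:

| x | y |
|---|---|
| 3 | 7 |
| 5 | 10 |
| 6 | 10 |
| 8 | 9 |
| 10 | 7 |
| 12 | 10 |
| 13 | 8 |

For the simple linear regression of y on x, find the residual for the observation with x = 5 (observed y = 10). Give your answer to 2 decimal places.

n = 7, Σx = 57, Σy = 61, Σxy = 497, Σx² = 547
Sxx = Σx² − (Σx)²/n = 547 − 464.142857 = 82.857143
Sxy = Σxy − (Σx)(Σy)/n = 497 − 496.714286 = 0.285714
b = Sxy/Sxx = 0.285714/82.857143 = 0.003448
a = ȳ − b·x̄ = 8.714286 − 0.003448·8.142857 = 8.686207
ŷ(5) = 8.686207 + 0.003448·5 = 8.703448
residual = y − ŷ = 10 − 8.703448 = 1.296552

1.30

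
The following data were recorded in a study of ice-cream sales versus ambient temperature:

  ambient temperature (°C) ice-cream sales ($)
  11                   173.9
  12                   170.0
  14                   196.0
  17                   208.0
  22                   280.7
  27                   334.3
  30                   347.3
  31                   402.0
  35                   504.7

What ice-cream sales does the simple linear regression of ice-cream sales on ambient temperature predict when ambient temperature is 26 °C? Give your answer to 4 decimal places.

339.4151

n = 9, Σx = 199, Σy = 2616.9, Σxy = 65979.9, Σx² = 5049
Sxx = Σx² − (Σx)²/n = 5049 − 4400.111111 = 648.888889
Sxy = Σxy − (Σx)(Σy)/n = 65979.9 − 57862.566667 = 8117.333333
b = Sxy/Sxx = 8117.333333/648.888889 = 12.509589
a = ȳ − b·x̄ = 290.766667 − 12.509589·22.111111 = 14.165753
ŷ(26) = a + b·26 = 14.165753 + 12.509589·26 = 339.415068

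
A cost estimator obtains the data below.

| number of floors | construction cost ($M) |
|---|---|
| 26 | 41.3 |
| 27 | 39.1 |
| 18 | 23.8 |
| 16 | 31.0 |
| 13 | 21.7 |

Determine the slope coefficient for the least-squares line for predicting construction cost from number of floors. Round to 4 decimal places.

n = 5, Σx = 100, Σy = 156.9, Σxy = 3336, Σx² = 2154
Sxx = Σx² − (Σx)²/n = 2154 − 2000 = 154
Sxy = Σxy − (Σx)(Σy)/n = 3336 − 3138 = 198
b = Sxy/Sxx = 198/154 = 1.285714

1.2857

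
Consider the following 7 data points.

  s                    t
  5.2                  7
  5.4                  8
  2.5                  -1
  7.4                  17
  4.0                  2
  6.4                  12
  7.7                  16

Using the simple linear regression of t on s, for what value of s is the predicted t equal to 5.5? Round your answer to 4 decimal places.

n = 7, Σx = 38.6, Σy = 61, Σxy = 410.9, Σx² = 233.46
Sxx = Σx² − (Σx)²/n = 233.46 − 212.851429 = 20.608571
Sxy = Σxy − (Σx)(Σy)/n = 410.9 − 336.371429 = 74.528571
b = Sxy/Sxx = 74.528571/20.608571 = 3.616387
a = ȳ − b·x̄ = 8.714286 − 3.616387·5.514286 = -11.227506
Set a + b·x = 5.5: x = (5.5 − (-11.227506)) / 3.616387 = 4.625474

4.6255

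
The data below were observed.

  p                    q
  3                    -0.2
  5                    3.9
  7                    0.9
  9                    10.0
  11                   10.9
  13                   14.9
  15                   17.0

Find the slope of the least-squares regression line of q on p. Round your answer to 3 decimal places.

n = 7, Σx = 63, Σy = 57.4, Σxy = 683.8, Σx² = 679
Sxx = Σx² − (Σx)²/n = 679 − 567 = 112
Sxy = Σxy − (Σx)(Σy)/n = 683.8 − 516.6 = 167.2
b = Sxy/Sxx = 167.2/112 = 1.492857

1.493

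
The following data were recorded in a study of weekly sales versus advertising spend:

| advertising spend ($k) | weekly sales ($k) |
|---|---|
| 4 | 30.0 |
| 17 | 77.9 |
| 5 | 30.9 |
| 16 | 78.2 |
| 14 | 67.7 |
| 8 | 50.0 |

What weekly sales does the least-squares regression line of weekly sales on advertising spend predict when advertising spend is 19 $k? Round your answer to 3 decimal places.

87.807

n = 6, Σx = 64, Σy = 334.7, Σxy = 4197.8, Σx² = 846
Sxx = Σx² − (Σx)²/n = 846 − 682.666667 = 163.333333
Sxy = Σxy − (Σx)(Σy)/n = 4197.8 − 3570.133333 = 627.666667
b = Sxy/Sxx = 627.666667/163.333333 = 3.842857
a = ȳ − b·x̄ = 55.783333 − 3.842857·10.666667 = 14.792857
ŷ(19) = a + b·19 = 14.792857 + 3.842857·19 = 87.807143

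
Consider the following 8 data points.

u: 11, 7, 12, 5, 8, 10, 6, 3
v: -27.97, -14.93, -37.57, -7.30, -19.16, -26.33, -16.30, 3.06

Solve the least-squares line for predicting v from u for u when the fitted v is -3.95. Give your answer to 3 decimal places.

n = 8, Σx = 62, Σy = -146.5, Σxy = -1404.72, Σx² = 548
Sxx = Σx² − (Σx)²/n = 548 − 480.5 = 67.5
Sxy = Σxy − (Σx)(Σy)/n = -1404.72 − (-1135.375) = -269.345
b = Sxy/Sxx = -269.345/67.5 = -3.990296
a = ȳ − b·x̄ = -18.3125 − (-3.990296)·7.75 = 12.612296
Set a + b·x = -3.95: x = (-3.95 − 12.612296) / (-3.990296) = 4.150643

4.151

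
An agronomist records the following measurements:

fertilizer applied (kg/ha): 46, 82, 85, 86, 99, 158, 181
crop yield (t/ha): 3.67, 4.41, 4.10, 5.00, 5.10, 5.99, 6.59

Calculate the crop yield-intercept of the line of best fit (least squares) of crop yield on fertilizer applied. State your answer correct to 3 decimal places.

2.757

n = 7, Σx = 737, Σy = 34.86, Σxy = 3953.05, Σx² = 90987
Sxx = Σx² − (Σx)²/n = 90987 − 77595.571429 = 13391.428571
Sxy = Σxy − (Σx)(Σy)/n = 3953.05 − 3670.26 = 282.79
b = Sxy/Sxx = 282.79/13391.428571 = 0.021117
a = ȳ − b·x̄ = 4.98 − 0.021117·105.285714 = 2.756656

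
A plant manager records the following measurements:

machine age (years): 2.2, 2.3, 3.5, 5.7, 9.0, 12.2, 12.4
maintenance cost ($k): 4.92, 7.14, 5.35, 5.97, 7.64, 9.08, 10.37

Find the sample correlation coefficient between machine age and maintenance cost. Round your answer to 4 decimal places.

0.8833

n = 7, Σx = 47.3, Σy = 50.47, Σxy = 388.124, Σx² = 438.47, Σy² = 387.8023
Sxx = Σx² − (Σx)²/n = 438.47 − 319.612857 = 118.857143
Sxy = Σxy − (Σx)(Σy)/n = 388.124 − 341.033 = 47.091
Syy = Σy² − (Σy)²/n = 387.8023 − 363.8887 = 23.9136
r = Sxy/√(Sxx·Syy) = 47.091/√(2842.302171) = 47.091/53.313246 = 0.883289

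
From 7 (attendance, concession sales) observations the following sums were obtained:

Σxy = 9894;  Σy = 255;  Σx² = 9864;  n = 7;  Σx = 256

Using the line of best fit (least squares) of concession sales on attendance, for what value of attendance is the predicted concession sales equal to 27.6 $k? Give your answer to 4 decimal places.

28.7771

Sxx = Σx² − (Σx)²/n = 9864 − 9362.285714 = 501.714286
Sxy = Σxy − (Σx)(Σy)/n = 9894 − 9325.714286 = 568.285714
b = Sxy/Sxx = 568.285714/501.714286 = 1.132688
a = ȳ − b·x̄ = 36.428571 − 1.132688·36.571429 = -4.995444
Set a + b·x = 27.6: x = (27.6 − (-4.995444)) / 1.132688 = 28.777074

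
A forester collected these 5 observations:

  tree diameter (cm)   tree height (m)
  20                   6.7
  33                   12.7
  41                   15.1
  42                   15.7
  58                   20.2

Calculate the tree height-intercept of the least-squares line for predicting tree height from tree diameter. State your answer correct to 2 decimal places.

n = 5, Σx = 194, Σy = 70.4, Σxy = 3003.2, Σx² = 8298
Sxx = Σx² − (Σx)²/n = 8298 − 7527.2 = 770.8
Sxy = Σxy − (Σx)(Σy)/n = 3003.2 − 2731.52 = 271.68
b = Sxy/Sxx = 271.68/770.8 = 0.352465
a = ȳ − b·x̄ = 14.08 − 0.352465·38.8 = 0.404359

0.40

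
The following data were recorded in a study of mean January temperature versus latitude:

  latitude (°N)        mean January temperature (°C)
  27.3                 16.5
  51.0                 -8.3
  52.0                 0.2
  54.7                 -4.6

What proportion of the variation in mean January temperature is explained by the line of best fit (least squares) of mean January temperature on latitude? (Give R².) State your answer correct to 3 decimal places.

0.871

n = 4, Σx = 185, Σy = 3.8, Σxy = -214.07, Σx² = 9042.38, Σy² = 362.34
Sxx = Σx² − (Σx)²/n = 9042.38 − 8556.25 = 486.13
Sxy = Σxy − (Σx)(Σy)/n = -214.07 − 175.75 = -389.82
Syy = Σy² − (Σy)²/n = 362.34 − 3.61 = 358.73
R² = Sxy²/(Sxx·Syy) = (-389.82)²/(486.13·358.73) = 0.871381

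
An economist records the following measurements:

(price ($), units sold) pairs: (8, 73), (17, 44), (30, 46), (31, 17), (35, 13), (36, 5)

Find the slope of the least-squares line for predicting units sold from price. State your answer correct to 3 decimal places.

-2.085

n = 6, Σx = 157, Σy = 198, Σxy = 3874, Σx² = 4735
Sxx = Σx² − (Σx)²/n = 4735 − 4108.166667 = 626.833333
Sxy = Σxy − (Σx)(Σy)/n = 3874 − 5181 = -1307
b = Sxy/Sxx = -1307/626.833333 = -2.085084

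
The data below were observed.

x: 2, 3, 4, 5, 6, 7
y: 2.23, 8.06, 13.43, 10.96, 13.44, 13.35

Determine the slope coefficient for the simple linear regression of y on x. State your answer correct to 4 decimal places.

n = 6, Σx = 27, Σy = 61.47, Σxy = 311.25, Σx² = 139
Sxx = Σx² − (Σx)²/n = 139 − 121.5 = 17.5
Sxy = Σxy − (Σx)(Σy)/n = 311.25 − 276.615 = 34.635
b = Sxy/Sxx = 34.635/17.5 = 1.979143

1.9791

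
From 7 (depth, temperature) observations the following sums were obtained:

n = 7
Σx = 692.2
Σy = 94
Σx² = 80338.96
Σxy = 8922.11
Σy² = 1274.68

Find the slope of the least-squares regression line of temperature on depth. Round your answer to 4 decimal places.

Sxx = Σx² − (Σx)²/n = 80338.96 − 68448.691429 = 11890.268571
Sxy = Σxy − (Σx)(Σy)/n = 8922.11 − 9295.257143 = -373.147143
b = Sxy/Sxx = -373.147143/11890.268571 = -0.031383

-0.0314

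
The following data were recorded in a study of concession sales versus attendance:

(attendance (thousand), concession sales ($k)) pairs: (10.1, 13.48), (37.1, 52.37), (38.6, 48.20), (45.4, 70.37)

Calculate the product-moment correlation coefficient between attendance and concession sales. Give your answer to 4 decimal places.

n = 4, Σx = 131.2, Σy = 184.42, Σxy = 7134.393, Σx² = 5029.54, Σy² = 10199.5042
Sxx = Σx² − (Σx)²/n = 5029.54 − 4303.36 = 726.18
Sxy = Σxy − (Σx)(Σy)/n = 7134.393 − 6048.976 = 1085.417
Syy = Σy² − (Σy)²/n = 10199.5042 − 8502.6841 = 1696.8201
r = Sxy/√(Sxx·Syy) = 1085.417/√(1232196.820218) = 1085.417/1110.043612 = 0.977815

0.9778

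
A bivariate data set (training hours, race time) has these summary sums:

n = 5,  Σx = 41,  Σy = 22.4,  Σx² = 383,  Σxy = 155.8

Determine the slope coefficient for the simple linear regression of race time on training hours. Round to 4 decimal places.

Sxx = Σx² − (Σx)²/n = 383 − 336.2 = 46.8
Sxy = Σxy − (Σx)(Σy)/n = 155.8 − 183.68 = -27.88
b = Sxy/Sxx = -27.88/46.8 = -0.595726

-0.5957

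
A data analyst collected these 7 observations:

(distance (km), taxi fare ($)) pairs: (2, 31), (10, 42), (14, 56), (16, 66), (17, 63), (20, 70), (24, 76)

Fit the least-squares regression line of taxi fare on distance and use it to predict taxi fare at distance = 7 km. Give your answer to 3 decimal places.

n = 7, Σx = 103, Σy = 404, Σxy = 6617, Σx² = 1821
Sxx = Σx² − (Σx)²/n = 1821 − 1515.571429 = 305.428571
Sxy = Σxy − (Σx)(Σy)/n = 6617 − 5944.571429 = 672.428571
b = Sxy/Sxx = 672.428571/305.428571 = 2.201590
a = ȳ − b·x̄ = 57.714286 − 2.201590·14.714286 = 25.319457
ŷ(7) = a + b·7 = 25.319457 + 2.201590·7 = 40.730589

40.731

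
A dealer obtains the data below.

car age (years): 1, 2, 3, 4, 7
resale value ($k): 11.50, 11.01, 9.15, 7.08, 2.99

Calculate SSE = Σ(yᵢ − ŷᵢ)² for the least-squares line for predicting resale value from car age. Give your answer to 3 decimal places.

0.694

n = 5, Σx = 17, Σy = 41.73, Σxy = 110.22, Σx² = 79, Σy² = 396.2591
Sxx = Σx² − (Σx)²/n = 79 − 57.8 = 21.2
Sxy = Σxy − (Σx)(Σy)/n = 110.22 − 141.882 = -31.662
Syy = Σy² − (Σy)²/n = 396.2591 − 348.27858 = 47.98052
b = Sxy/Sxx = -31.662/21.2 = -1.493491
SSE = Syy − b·Sxy = 47.98052 − (-1.493491)·(-31.662) = 0.693622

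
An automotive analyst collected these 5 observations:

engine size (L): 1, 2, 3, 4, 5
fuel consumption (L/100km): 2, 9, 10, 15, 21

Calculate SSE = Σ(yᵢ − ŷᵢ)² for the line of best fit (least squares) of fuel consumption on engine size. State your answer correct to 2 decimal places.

n = 5, Σx = 15, Σy = 57, Σxy = 215, Σx² = 55, Σy² = 851
Sxx = Σx² − (Σx)²/n = 55 − 45 = 10
Sxy = Σxy − (Σx)(Σy)/n = 215 − 171 = 44
Syy = Σy² − (Σy)²/n = 851 − 649.8 = 201.2
b = Sxy/Sxx = 44/10 = 4.4
SSE = Syy − b·Sxy = 201.2 − 4.4·44 = 7.6

7.60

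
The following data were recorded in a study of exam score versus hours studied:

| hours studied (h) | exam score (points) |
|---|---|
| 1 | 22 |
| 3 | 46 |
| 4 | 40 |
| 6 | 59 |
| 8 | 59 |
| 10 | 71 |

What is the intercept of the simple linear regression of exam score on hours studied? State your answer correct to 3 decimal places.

n = 6, Σx = 32, Σy = 297, Σxy = 1856, Σx² = 226
Sxx = Σx² − (Σx)²/n = 226 − 170.666667 = 55.333333
Sxy = Σxy − (Σx)(Σy)/n = 1856 − 1584 = 272
b = Sxy/Sxx = 272/55.333333 = 4.915663
a = ȳ − b·x̄ = 49.5 − 4.915663·5.333333 = 23.283133

23.283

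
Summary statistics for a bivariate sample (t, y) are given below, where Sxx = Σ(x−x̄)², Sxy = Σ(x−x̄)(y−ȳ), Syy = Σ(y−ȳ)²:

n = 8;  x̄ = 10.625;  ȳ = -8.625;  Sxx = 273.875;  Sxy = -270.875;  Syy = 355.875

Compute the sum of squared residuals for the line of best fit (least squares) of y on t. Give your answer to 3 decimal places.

b = Sxy/Sxx = -270.875/273.875 = -0.989046
SSE = Syy − b·Sxy = 355.875 − (-0.989046)·(-270.875) = 87.967138

87.967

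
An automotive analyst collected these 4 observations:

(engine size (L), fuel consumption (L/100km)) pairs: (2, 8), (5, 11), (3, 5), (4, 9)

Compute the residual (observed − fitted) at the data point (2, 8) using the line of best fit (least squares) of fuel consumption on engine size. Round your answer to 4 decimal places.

n = 4, Σx = 14, Σy = 33, Σxy = 122, Σx² = 54
Sxx = Σx² − (Σx)²/n = 54 − 49 = 5
Sxy = Σxy − (Σx)(Σy)/n = 122 − 115.5 = 6.5
b = Sxy/Sxx = 6.5/5 = 1.3
a = ȳ − b·x̄ = 8.25 − 1.3·3.5 = 3.7
ŷ(2) = 3.7 + 1.3·2 = 6.3
residual = y − ŷ = 8 − 6.3 = 1.7

1.7000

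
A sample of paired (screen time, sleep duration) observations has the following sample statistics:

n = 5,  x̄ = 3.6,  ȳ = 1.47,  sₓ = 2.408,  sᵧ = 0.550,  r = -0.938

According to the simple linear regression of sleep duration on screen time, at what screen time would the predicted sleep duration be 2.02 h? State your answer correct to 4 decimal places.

b = r · sᵧ/sₓ = -0.938 · 0.55/2.408 = -0.214244
a = ȳ − b·x̄ = 1.47 − (-0.214244)·3.6 = 2.241279
Set a + b·x = 2.02: x = (2.02 − 2.241279) / (-0.214244) = 1.032836

1.0328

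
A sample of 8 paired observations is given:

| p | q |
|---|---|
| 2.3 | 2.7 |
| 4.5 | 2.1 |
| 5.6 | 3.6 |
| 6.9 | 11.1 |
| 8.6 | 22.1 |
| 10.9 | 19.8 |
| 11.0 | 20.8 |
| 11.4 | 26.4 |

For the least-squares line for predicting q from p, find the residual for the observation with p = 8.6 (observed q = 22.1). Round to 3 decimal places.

5.947

n = 8, Σx = 61.2, Σy = 108.6, Σxy = 1048.05, Σx² = 548.24
Sxx = Σx² − (Σx)²/n = 548.24 − 468.18 = 80.06
Sxy = Σxy − (Σx)(Σy)/n = 1048.05 − 830.79 = 217.26
b = Sxy/Sxx = 217.26/80.06 = 2.713715
a = ȳ − b·x̄ = 13.575 − 2.713715·7.65 = -7.184918
ŷ(8.6) = -7.184918 + 2.713715·8.6 = 16.153029
residual = y − ŷ = 22.1 − 16.153029 = 5.946971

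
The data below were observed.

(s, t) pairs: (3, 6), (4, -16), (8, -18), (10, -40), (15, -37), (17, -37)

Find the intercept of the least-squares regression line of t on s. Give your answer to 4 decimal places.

1.3333

n = 6, Σx = 57, Σy = -142, Σxy = -1774, Σx² = 703
Sxx = Σx² − (Σx)²/n = 703 − 541.5 = 161.5
Sxy = Σxy − (Σx)(Σy)/n = -1774 − (-1349) = -425
b = Sxy/Sxx = -425/161.5 = -2.631579
a = ȳ − b·x̄ = -23.666667 − (-2.631579)·9.5 = 1.333333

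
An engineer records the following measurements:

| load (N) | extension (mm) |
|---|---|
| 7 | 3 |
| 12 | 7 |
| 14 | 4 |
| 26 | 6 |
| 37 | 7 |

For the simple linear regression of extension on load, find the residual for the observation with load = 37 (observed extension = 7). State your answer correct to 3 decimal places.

-0.135

n = 5, Σx = 96, Σy = 27, Σxy = 576, Σx² = 2434
Sxx = Σx² − (Σx)²/n = 2434 − 1843.2 = 590.8
Sxy = Σxy − (Σx)(Σy)/n = 576 − 518.4 = 57.6
b = Sxy/Sxx = 57.6/590.8 = 0.097495
a = ȳ − b·x̄ = 5.4 − 0.097495·19.2 = 3.528097
ŷ(37) = 3.528097 + 0.097495·37 = 7.135410
residual = y − ŷ = 7 − 7.135410 = -0.135410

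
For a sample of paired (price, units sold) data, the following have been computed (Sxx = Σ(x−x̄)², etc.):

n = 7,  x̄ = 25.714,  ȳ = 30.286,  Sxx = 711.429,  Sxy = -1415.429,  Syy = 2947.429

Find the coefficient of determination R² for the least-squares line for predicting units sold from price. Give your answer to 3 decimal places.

0.955

R² = Sxy²/(Sxx·Syy) = (-1415.429)²/(711.429·2947.429) = 0.955435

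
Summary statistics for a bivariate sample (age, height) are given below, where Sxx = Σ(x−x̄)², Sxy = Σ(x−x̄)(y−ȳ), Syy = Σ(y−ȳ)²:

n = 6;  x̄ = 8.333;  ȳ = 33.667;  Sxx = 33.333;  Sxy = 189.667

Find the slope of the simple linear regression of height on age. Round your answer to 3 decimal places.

b = Sxy/Sxx = 189.667/33.333 = 5.690067

5.690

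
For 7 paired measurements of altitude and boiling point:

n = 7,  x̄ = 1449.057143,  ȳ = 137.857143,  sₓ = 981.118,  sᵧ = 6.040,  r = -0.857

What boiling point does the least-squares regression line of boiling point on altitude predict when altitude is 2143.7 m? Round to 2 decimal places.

134.19

b = r · sᵧ/sₓ = -0.857 · 6.04/981.118 = -0.005276
a = ȳ − b·x̄ = 137.857143 − (-0.005276)·1449.057143 = 145.502223
ŷ(2143.7) = a + b·2143.7 = 145.502223 + (-0.005276)·2143.7 = 134.192277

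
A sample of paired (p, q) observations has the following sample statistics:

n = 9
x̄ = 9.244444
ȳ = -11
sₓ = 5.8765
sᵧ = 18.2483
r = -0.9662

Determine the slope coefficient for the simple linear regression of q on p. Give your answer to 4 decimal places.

b = r · sᵧ/sₓ = -0.9662 · 18.2483/5.8765 = -3.000342

-3.0003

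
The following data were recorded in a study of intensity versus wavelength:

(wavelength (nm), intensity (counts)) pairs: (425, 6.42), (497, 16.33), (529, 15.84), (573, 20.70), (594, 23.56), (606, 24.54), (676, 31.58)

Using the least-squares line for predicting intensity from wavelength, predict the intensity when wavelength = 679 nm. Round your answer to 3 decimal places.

n = 7, Σx = 3900, Σy = 138.97, Σxy = 81298.93, Σx² = 2212852
Sxx = Σx² − (Σx)²/n = 2212852 − 2172857.142857 = 39994.857143
Sxy = Σxy − (Σx)(Σy)/n = 81298.93 − 77426.142857 = 3872.787143
b = Sxy/Sxx = 3872.787143/39994.857143 = 0.096832
a = ȳ − b·x̄ = 19.852857 − 0.096832·557.142857 = -34.096472
ŷ(679) = a + b·679 = -34.096472 + 0.096832·679 = 31.652544

31.653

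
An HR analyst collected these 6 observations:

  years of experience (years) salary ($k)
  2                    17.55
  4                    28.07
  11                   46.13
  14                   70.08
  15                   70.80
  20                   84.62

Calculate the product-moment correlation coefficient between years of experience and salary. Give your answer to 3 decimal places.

n = 6, Σx = 66, Σy = 317.25, Σxy = 4390.33, Σx² = 962, Σy² = 20308.2951
Sxx = Σx² − (Σx)²/n = 962 − 726 = 236
Sxy = Σxy − (Σx)(Σy)/n = 4390.33 − 3489.75 = 900.58
Syy = Σy² − (Σy)²/n = 20308.2951 − 16774.59375 = 3533.70135
r = Sxy/√(Sxx·Syy) = 900.58/√(833953.5186) = 900.58/913.210555 = 0.986169

0.986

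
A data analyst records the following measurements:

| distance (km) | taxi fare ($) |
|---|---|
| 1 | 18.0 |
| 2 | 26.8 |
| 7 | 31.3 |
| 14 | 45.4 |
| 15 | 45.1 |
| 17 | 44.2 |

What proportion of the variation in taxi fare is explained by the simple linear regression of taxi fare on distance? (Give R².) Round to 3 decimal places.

0.932

n = 6, Σx = 56, Σy = 210.8, Σxy = 2354.2, Σx² = 764, Σy² = 8070.74
Sxx = Σx² − (Σx)²/n = 764 − 522.666667 = 241.333333
Sxy = Σxy − (Σx)(Σy)/n = 2354.2 − 1967.466667 = 386.733333
Syy = Σy² − (Σy)²/n = 8070.74 − 7406.106667 = 664.633333
R² = Sxy²/(Sxx·Syy) = (386.733333)²/(241.333333·664.633333) = 0.932446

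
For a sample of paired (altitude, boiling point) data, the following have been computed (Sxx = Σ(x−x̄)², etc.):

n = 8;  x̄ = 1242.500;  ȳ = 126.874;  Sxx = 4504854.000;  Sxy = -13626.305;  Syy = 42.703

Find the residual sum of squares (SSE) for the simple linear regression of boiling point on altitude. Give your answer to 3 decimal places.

b = Sxy/Sxx = -13626.305/4504854 = -0.003025
SSE = Syy − b·Sxy = 42.703 − (-0.003025)·(-13626.305) = 1.486084

1.486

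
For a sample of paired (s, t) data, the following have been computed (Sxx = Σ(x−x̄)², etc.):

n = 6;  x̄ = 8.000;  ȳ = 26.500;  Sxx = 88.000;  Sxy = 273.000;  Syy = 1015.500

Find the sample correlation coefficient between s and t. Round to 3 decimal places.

0.913

r = Sxy/√(Sxx·Syy) = 273/√(89364) = 273/298.938121 = 0.913232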